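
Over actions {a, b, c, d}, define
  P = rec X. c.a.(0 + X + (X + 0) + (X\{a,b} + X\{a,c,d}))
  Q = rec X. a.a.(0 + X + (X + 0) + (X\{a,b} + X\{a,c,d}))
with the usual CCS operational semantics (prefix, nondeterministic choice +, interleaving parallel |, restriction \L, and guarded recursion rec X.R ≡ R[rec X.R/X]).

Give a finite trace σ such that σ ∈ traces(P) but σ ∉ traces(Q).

c

LTS(P): 4 reachable states
  p0 = rec X. c.a.(0 + X + (X + 0) + (X\{a,b} + X\{a,c,d})) has moves -c-> p1
  p1 = a.(0 + (rec X. c.a.(0 + X + (X + 0) + (X\{a,b} + X\{a,c,d}))) + ((rec X. c.a.(0 + X + (X + 0) + (X\{a,b} + X\{a,c,d}))) + 0) + ((rec X. c.a.(0 + X + (X + 0) + (X\{a,b} + X\{a,c,d})))\{a,b} + (rec X. c.a.(0 + X + (X + 0) + (X\{a,b} + X\{a,c,d})))\{a,c,d})) has moves -a-> p2
  p2 = 0 + (rec X. c.a.(0 + X + (X + 0) + (X\{a,b} + X\{a,c,d}))) + ((rec X. c.a.(0 + X + (X + 0) + (X\{a,b} + X\{a,c,d}))) + 0) + ((rec X. c.a.(0 + X + (X + 0) + (X\{a,b} + X\{a,c,d})))\{a,b} + (rec X. c.a.(0 + X + (X + 0) + (X\{a,b} + X\{a,c,d})))\{a,c,d}) has moves -c-> p1, -c-> p3
  p3 = (a.(0 + (rec X. c.a.(0 + X + (X + 0) + (X\{a,b} + X\{a,c,d}))) + ((rec X. c.a.(0 + X + (X + 0) + (X\{a,b} + X\{a,c,d}))) + 0) + ((rec X. c.a.(0 + X + (X + 0) + (X\{a,b} + X\{a,c,d})))\{a,b} + (rec X. c.a.(0 + X + (X + 0) + (X\{a,b} + X\{a,c,d})))\{a,c,d})))\{a,b} has moves stopped
LTS(Q): 3 reachable states
  q0 = rec X. a.a.(0 + X + (X + 0) + (X\{a,b} + X\{a,c,d})) has moves -a-> q1
  q1 = a.(0 + (rec X. a.a.(0 + X + (X + 0) + (X\{a,b} + X\{a,c,d}))) + ((rec X. a.a.(0 + X + (X + 0) + (X\{a,b} + X\{a,c,d}))) + 0) + ((rec X. a.a.(0 + X + (X + 0) + (X\{a,b} + X\{a,c,d})))\{a,b} + (rec X. a.a.(0 + X + (X + 0) + (X\{a,b} + X\{a,c,d})))\{a,c,d})) has moves -a-> q2
  q2 = 0 + (rec X. a.a.(0 + X + (X + 0) + (X\{a,b} + X\{a,c,d}))) + ((rec X. a.a.(0 + X + (X + 0) + (X\{a,b} + X\{a,c,d}))) + 0) + ((rec X. a.a.(0 + X + (X + 0) + (X\{a,b} + X\{a,c,d})))\{a,b} + (rec X. a.a.(0 + X + (X + 0) + (X\{a,b} + X\{a,c,d})))\{a,c,d}) has moves -a-> q1
Run σ = ⟨c⟩ on P: start {p0}
  step 1 (c): {p1}
  — P admits the full trace.
Run σ = ⟨c⟩ on Q: start {q0}
  step 1 (c): no successor for Q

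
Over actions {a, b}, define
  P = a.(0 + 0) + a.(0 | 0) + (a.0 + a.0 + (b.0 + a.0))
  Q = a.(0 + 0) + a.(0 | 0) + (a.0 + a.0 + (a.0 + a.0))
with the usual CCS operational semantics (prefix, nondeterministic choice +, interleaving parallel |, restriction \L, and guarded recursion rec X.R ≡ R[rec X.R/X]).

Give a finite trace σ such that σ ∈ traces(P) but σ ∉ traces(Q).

LTS(P): 4 reachable states
  s0 = a.(0 + 0) + a.(0 | 0) + (a.0 + a.0 + (b.0 + a.0)) has moves ··a··> s1, ··a··> s2, ··a··> s3, ··b··> s1
  s1 = 0 has moves ·
  s2 = 0 + 0 has moves ·
  s3 = 0 | 0 has moves ·
LTS(Q): 4 reachable states
  t0 = a.(0 + 0) + a.(0 | 0) + (a.0 + a.0 + (a.0 + a.0)) has moves ··a··> t1, ··a··> t2, ··a··> t3
  t1 = 0 has moves ·
  t2 = 0 + 0 has moves ·
  t3 = 0 | 0 has moves ·
Executing b from P (initial set {s0}):
  step 1 (b): {s1}
  P completes σ.
Executing b from Q (initial set {t0}):
  step 1 (b): no successor for Q

b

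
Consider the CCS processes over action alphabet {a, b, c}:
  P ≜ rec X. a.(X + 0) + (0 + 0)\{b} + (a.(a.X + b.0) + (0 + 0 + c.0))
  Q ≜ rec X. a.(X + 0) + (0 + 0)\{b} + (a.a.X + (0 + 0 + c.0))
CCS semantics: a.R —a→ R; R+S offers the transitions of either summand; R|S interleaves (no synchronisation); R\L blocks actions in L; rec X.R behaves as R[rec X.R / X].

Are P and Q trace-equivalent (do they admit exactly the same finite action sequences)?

Reachable graph of P (4 states):
  m0 = rec X. a.(X + 0) + (0 + 0)\{b} + (a.(a.X + b.0) + (0 + 0 + c.0)) :: --a--▸ m1, --a--▸ m2, --c--▸ m3
  m1 = (rec X. a.(X + 0) + (0 + 0)\{b} + (a.(a.X + b.0) + (0 + 0 + c.0))) + 0 :: --a--▸ m1, --a--▸ m2, --c--▸ m3
  m2 = a.(rec X. a.(X + 0) + (0 + 0)\{b} + (a.(a.X + b.0) + (0 + 0 + c.0))) + b.0 :: --a--▸ m0, --b--▸ m3
  m3 = 0 :: ∅
Reachable graph of Q (4 states):
  n0 = rec X. a.(X + 0) + (0 + 0)\{b} + (a.a.X + (0 + 0 + c.0)) :: --a--▸ n1, --a--▸ n2, --c--▸ n3
  n1 = (rec X. a.(X + 0) + (0 + 0)\{b} + (a.a.X + (0 + 0 + c.0))) + 0 :: --a--▸ n1, --a--▸ n2, --c--▸ n3
  n2 = a.(rec X. a.(X + 0) + (0 + 0)\{b} + (a.a.X + (0 + 0 + c.0))) :: --a--▸ n0
  n3 = 0 :: ∅
Executing ab from P (initial set {m0}):
  after a @ step 1: {m1, m2}
  after b @ step 2: {m3}
  — P admits the full trace.
Executing ab from Q (initial set {n0}):
  after a @ step 1: {n1, n2}
  after b @ step 2: ∅  — Q cannot continue

traces(P) ≠ traces(Q) — witness ⟨ab⟩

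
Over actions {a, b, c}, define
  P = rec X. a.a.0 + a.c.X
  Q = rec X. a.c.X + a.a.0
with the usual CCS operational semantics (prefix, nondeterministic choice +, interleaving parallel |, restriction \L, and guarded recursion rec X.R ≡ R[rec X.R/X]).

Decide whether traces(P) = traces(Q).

P's transition system — 4 states:
  u0 = rec X. a.a.0 + a.c.X → =a=> u1, =a=> u2
  u1 = a.0 → =a=> u3
  u2 = c.(rec X. a.a.0 + a.c.X) → =c=> u0
  u3 = 0 → ·
Q's transition system — 4 states:
  v0 = rec X. a.c.X + a.a.0 → =a=> v1, =a=> v2
  v1 = a.0 → =a=> v3
  v2 = c.(rec X. a.c.X + a.a.0) → =c=> v0
  v3 = 0 → ·
Coarsest stable partition (strong bisimilarity classes):
  B0 = {u0, v0}
  B1 = {u2, v2}
  B2 = {u1, v1}
  B3 = {u3, v3}
u0 ∈ B0, v0 ∈ B0 → same block
Bisimilar ⇒ trace-equivalent.

traces(P) = traces(Q)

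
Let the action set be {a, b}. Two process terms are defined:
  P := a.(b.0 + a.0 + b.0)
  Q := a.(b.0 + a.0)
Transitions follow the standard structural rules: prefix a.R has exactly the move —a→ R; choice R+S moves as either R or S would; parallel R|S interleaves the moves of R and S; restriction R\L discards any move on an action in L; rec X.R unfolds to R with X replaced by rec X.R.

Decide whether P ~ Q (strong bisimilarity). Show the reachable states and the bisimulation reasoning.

bisimilar

P's transition system — 3 states:
  p0 = a.(b.0 + a.0 + b.0) | —a→ p1
  p1 = b.0 + a.0 + b.0 | —a→ p2, —b→ p2
  p2 = 0 | (no moves)
Q's transition system — 3 states:
  q0 = a.(b.0 + a.0) | —a→ q1
  q1 = b.0 + a.0 | —a→ q2, —b→ q2
  q2 = 0 | (no moves)
Partition-refinement fixed point:
  B0 = {p0, q0}
  B1 = {p1, q1}
  B2 = {p2, q2}
p0 ∈ B0, q0 ∈ B0 → same block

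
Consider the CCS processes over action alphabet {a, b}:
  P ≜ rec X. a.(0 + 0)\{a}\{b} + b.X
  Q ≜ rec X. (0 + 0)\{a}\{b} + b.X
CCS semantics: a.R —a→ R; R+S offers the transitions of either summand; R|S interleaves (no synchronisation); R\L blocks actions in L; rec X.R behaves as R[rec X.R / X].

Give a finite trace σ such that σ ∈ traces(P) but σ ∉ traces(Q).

Reachable graph of P (2 states):
  u0 = rec X. a.(0 + 0)\{a}\{b} + b.X :: ··a··> u1, ··b··> u0
  u1 = (0 + 0)\{a}\{b} :: stopped
Reachable graph of Q (1 states):
  v0 = rec X. (0 + 0)\{a}\{b} + b.X :: ··b··> v0
Executing a from P (initial set {u0}):
  step 1 (a): {u1}
  ✓ P
Executing a from Q (initial set {v0}):
  step 1 (a): ∅ (Q stuck)

a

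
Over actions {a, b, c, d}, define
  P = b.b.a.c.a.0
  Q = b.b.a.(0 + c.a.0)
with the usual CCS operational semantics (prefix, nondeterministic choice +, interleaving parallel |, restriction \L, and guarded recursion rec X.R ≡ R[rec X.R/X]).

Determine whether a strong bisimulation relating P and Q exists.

P's transition system — 6 states:
  u0 = b.b.a.c.a.0 :: —b→ u1
  u1 = b.a.c.a.0 :: —b→ u2
  u2 = a.c.a.0 :: —a→ u3
  u3 = c.a.0 :: —c→ u4
  u4 = a.0 :: —a→ u5
  u5 = 0 :: ∅
Q's transition system — 6 states:
  v0 = b.b.a.(0 + c.a.0) :: —b→ v1
  v1 = b.a.(0 + c.a.0) :: —b→ v2
  v2 = a.(0 + c.a.0) :: —a→ v3
  v3 = 0 + c.a.0 :: —c→ v4
  v4 = a.0 :: —a→ v5
  v5 = 0 :: ∅
Coarsest stable partition (strong bisimilarity classes):
  B0 = {u0, v0}
  B1 = {u1, v1}
  B2 = {u2, v2}
  B3 = {u3, v3}
  B4 = {u4, v4}
  B5 = {u5, v5}
u0 ∈ B0, v0 ∈ B0 → same block

P ~ Q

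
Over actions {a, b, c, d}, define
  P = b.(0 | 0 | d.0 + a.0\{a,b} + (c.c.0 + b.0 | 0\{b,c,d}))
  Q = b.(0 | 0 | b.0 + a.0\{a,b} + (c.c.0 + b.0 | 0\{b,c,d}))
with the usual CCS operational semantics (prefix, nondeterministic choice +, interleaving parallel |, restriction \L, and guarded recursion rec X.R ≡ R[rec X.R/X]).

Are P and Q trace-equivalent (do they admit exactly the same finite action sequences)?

Reachable graph of P (7 states):
  s0 = b.(0 | 0 | d.0 + a.0\{a,b} + (c.c.0 + b.0 | 0\{b,c,d})) ⊢ --b--▸ s1
  s1 = 0 | 0 | d.0 + a.0\{a,b} + (c.c.0 + b.0 | 0\{b,c,d}) ⊢ --a--▸ s2, --b--▸ s3, --c--▸ s4, --d--▸ s5
  s2 = 0\{a,b} ⊢ stopped
  s3 = 0 | 0\{b,c,d} ⊢ stopped
  s4 = c.0 ⊢ --c--▸ s6
  s5 = 0 | 0 | 0 ⊢ stopped
  s6 = 0 ⊢ stopped
Reachable graph of Q (7 states):
  t0 = b.(0 | 0 | b.0 + a.0\{a,b} + (c.c.0 + b.0 | 0\{b,c,d})) ⊢ --b--▸ t1
  t1 = 0 | 0 | b.0 + a.0\{a,b} + (c.c.0 + b.0 | 0\{b,c,d}) ⊢ --a--▸ t2, --b--▸ t3, --b--▸ t4, --c--▸ t5
  t2 = 0\{a,b} ⊢ stopped
  t3 = 0 | 0 | 0 ⊢ stopped
  t4 = 0 | 0\{b,c,d} ⊢ stopped
  t5 = c.0 ⊢ --c--▸ t6
  t6 = 0 ⊢ stopped
Executing bd from P (initial set {s0}):
  step 1 (b): {s1}
  step 2 (d): {s5}
  P completes σ.
Executing bd from Q (initial set {t0}):
  step 1 (b): {t1}
  step 2 (d): ∅  — Q cannot continue

traces(P) ≠ traces(Q) — witness ⟨bd⟩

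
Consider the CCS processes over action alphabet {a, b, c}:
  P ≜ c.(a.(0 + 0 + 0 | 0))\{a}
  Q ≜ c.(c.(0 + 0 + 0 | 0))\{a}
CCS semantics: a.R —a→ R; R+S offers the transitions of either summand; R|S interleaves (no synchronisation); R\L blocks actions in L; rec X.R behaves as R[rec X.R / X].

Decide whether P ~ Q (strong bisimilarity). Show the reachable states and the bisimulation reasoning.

P ≁ Q

P's transition system — 2 states:
  s0 = c.(a.(0 + 0 + 0 | 0))\{a} | —c→ s1
  s1 = (a.(0 + 0 + 0 | 0))\{a} | (no moves)
Q's transition system — 3 states:
  t0 = c.(c.(0 + 0 + 0 | 0))\{a} | —c→ t1
  t1 = (c.(0 + 0 + 0 | 0))\{a} | —c→ t2
  t2 = (0 + 0 + 0 | 0)\{a} | (no moves)
Coarsest stable partition (strong bisimilarity classes):
  B0 = {s0, t1}
  B1 = {s1, t2}
  B2 = {t0}
s0 ∈ B0, t0 ∈ B2 → different blocks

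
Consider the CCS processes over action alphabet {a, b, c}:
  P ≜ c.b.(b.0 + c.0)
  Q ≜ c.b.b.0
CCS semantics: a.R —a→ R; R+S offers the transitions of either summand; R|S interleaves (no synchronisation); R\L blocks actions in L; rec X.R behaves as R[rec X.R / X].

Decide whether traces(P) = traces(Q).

traces(P) ≠ traces(Q) — witness ⟨cbc⟩

P's transition system — 4 states:
  s0 = c.b.(b.0 + c.0) ⊢ =c=> s1
  s1 = b.(b.0 + c.0) ⊢ =b=> s2
  s2 = b.0 + c.0 ⊢ =b=> s3, =c=> s3
  s3 = 0 ⊢ (no moves)
Q's transition system — 4 states:
  t0 = c.b.b.0 ⊢ =c=> t1
  t1 = b.b.0 ⊢ =b=> t2
  t2 = b.0 ⊢ =b=> t3
  t3 = 0 ⊢ (no moves)
Trace ⟨cbc⟩ through P, begin at {s0}:
  step 1 (c): {s1}
  step 2 (b): {s2}
  step 3 (c): {s3}
  P completes σ.
Trace ⟨cbc⟩ through Q, begin at {t0}:
  step 1 (c): {t1}
  step 2 (b): {t2}
  step 3 (c): no successor for Q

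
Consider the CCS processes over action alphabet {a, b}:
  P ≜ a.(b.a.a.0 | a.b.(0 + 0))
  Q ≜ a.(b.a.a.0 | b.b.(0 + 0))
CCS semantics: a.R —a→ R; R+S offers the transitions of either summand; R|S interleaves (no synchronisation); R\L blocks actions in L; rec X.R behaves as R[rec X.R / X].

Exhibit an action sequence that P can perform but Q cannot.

aa

P's transition system — 13 states:
  m0 = a.(b.a.a.0 | a.b.(0 + 0)) | ··a··> m1
  m1 = b.a.a.0 | a.b.(0 + 0) | ··a··> m2, ··b··> m3
  m2 = b.a.a.0 | b.(0 + 0) | ··b··> m4, ··b··> m5
  m3 = a.a.0 | a.b.(0 + 0) | ··a··> m4, ··a··> m6
  m4 = a.a.0 | b.(0 + 0) | ··a··> m7, ··b··> m8
  m5 = b.a.a.0 | (0 + 0) | ··b··> m8
  m6 = a.0 | a.b.(0 + 0) | ··a··> m7, ··a··> m9
  m7 = a.0 | b.(0 + 0) | ··a··> m10, ··b··> m11
  m8 = a.a.0 | (0 + 0) | ··a··> m11
  m9 = 0 | a.b.(0 + 0) | ··a··> m10
  m10 = 0 | b.(0 + 0) | ··b··> m12
  m11 = a.0 | (0 + 0) | ··a··> m12
  m12 = 0 | (0 + 0) | (no moves)
Q's transition system — 13 states:
  n0 = a.(b.a.a.0 | b.b.(0 + 0)) | ··a··> n1
  n1 = b.a.a.0 | b.b.(0 + 0) | ··b··> n2, ··b··> n3
  n2 = a.a.0 | b.b.(0 + 0) | ··a··> n4, ··b··> n5
  n3 = b.a.a.0 | b.(0 + 0) | ··b··> n5, ··b··> n6
  n4 = a.0 | b.b.(0 + 0) | ··a··> n7, ··b··> n8
  n5 = a.a.0 | b.(0 + 0) | ··a··> n8, ··b··> n9
  n6 = b.a.a.0 | (0 + 0) | ··b··> n9
  n7 = 0 | b.b.(0 + 0) | ··b··> n10
  n8 = a.0 | b.(0 + 0) | ··a··> n10, ··b··> n11
  n9 = a.a.0 | (0 + 0) | ··a··> n11
  n10 = 0 | b.(0 + 0) | ··b··> n12
  n11 = a.0 | (0 + 0) | ··a··> n12
  n12 = 0 | (0 + 0) | (no moves)
Trace ⟨aa⟩ through P, begin at {m0}:
  after a @ step 1: {m1}
  after a @ step 2: {m2}
  ✓ P
Trace ⟨aa⟩ through Q, begin at {n0}:
  after a @ step 1: {n1}
  after a @ step 2: no successor for Q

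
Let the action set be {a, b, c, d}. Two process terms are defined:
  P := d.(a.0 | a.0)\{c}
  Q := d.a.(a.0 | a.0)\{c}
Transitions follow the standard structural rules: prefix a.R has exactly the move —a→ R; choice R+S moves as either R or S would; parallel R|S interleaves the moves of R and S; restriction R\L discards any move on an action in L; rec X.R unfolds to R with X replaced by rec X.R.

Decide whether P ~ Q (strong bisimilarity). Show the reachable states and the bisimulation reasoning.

LTS(P): 5 reachable states
  u0 = d.(a.0 | a.0)\{c} :: --d--▸ u1
  u1 = (a.0 | a.0)\{c} :: --a--▸ u2, --a--▸ u3
  u2 = (0 | a.0)\{c} :: --a--▸ u4
  u3 = (a.0 | 0)\{c} :: --a--▸ u4
  u4 = (0 | 0)\{c} :: ·
LTS(Q): 6 reachable states
  v0 = d.a.(a.0 | a.0)\{c} :: --d--▸ v1
  v1 = a.(a.0 | a.0)\{c} :: --a--▸ v2
  v2 = (a.0 | a.0)\{c} :: --a--▸ v3, --a--▸ v4
  v3 = (0 | a.0)\{c} :: --a--▸ v5
  v4 = (a.0 | 0)\{c} :: --a--▸ v5
  v5 = (0 | 0)\{c} :: ·
Partition-refinement fixed point:
  B0 = {u0}
  B1 = {u1, v2}
  B2 = {u2, u3, v3, v4}
  B3 = {u4, v5}
  B4 = {v0}
  B5 = {v1}
u0 ∈ B0, v0 ∈ B4 → different blocks

NO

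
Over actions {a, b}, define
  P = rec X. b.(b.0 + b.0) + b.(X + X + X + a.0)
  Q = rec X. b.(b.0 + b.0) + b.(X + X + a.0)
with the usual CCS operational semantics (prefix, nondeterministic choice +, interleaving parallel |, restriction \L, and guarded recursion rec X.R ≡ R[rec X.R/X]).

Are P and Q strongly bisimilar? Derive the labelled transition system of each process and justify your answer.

P's transition system — 4 states:
  m0 = rec X. b.(b.0 + b.0) + b.(X + X + X + a.0) has moves --b--▸ m1, --b--▸ m2
  m1 = (rec X. b.(b.0 + b.0) + b.(X + X + X + a.0)) + (rec X. b.(b.0 + b.0) + b.(X + X + X + a.0)) + (rec X. b.(b.0 + b.0) + b.(X + X + X + a.0)) + a.0 has moves --a--▸ m3, --b--▸ m1, --b--▸ m2
  m2 = b.0 + b.0 has moves --b--▸ m3
  m3 = 0 has moves stopped
Q's transition system — 4 states:
  n0 = rec X. b.(b.0 + b.0) + b.(X + X + a.0) has moves --b--▸ n1, --b--▸ n2
  n1 = (rec X. b.(b.0 + b.0) + b.(X + X + a.0)) + (rec X. b.(b.0 + b.0) + b.(X + X + a.0)) + a.0 has moves --a--▸ n3, --b--▸ n1, --b--▸ n2
  n2 = b.0 + b.0 has moves --b--▸ n3
  n3 = 0 has moves stopped
Bisimilarity quotient blocks:
  B0 = {m0, n0}
  B1 = {m2, n2}
  B2 = {m3, n3}
  B3 = {m1, n1}
m0 ∈ B0, n0 ∈ B0 → same block

bisimilar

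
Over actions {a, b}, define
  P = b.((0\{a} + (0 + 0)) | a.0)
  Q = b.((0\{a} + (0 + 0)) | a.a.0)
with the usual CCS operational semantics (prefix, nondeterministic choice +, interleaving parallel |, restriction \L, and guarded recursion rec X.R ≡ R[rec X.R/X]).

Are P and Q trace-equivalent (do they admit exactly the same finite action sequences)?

traces(P) ≠ traces(Q) — witness ⟨baa⟩

Reachable graph of P (3 states):
  p0 = b.((0\{a} + (0 + 0)) | a.0) has moves —b→ p1
  p1 = (0\{a} + (0 + 0)) | a.0 has moves —a→ p2
  p2 = (0\{a} + (0 + 0)) | 0 has moves (no moves)
Reachable graph of Q (4 states):
  q0 = b.((0\{a} + (0 + 0)) | a.a.0) has moves —b→ q1
  q1 = (0\{a} + (0 + 0)) | a.a.0 has moves —a→ q2
  q2 = (0\{a} + (0 + 0)) | a.0 has moves —a→ q3
  q3 = (0\{a} + (0 + 0)) | 0 has moves (no moves)
Run σ = ⟨baa⟩ on Q: start {q0}
  [1] b ⇒ {q1}
  [2] a ⇒ {q2}
  [3] a ⇒ {q3}
  — Q admits the full trace.
Run σ = ⟨baa⟩ on P: start {p0}
  [1] b ⇒ {p1}
  [2] a ⇒ {p2}
  [3] a ⇒ ∅ (P stuck)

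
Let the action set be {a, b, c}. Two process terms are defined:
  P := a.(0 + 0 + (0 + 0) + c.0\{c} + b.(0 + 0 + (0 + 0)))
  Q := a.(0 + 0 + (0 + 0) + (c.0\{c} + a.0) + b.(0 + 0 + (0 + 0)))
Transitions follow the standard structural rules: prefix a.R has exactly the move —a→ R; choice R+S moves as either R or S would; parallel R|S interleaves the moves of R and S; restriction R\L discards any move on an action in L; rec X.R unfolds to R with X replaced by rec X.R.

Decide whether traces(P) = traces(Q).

traces(P) ≠ traces(Q) — witness ⟨aa⟩

LTS(P): 4 reachable states
  p0 = a.(0 + 0 + (0 + 0) + c.0\{c} + b.(0 + 0 + (0 + 0))) :: ··a··> p1
  p1 = 0 + 0 + (0 + 0) + c.0\{c} + b.(0 + 0 + (0 + 0)) :: ··b··> p2, ··c··> p3
  p2 = 0 + 0 + (0 + 0) :: ·
  p3 = 0\{c} :: ·
LTS(Q): 5 reachable states
  q0 = a.(0 + 0 + (0 + 0) + (c.0\{c} + a.0) + b.(0 + 0 + (0 + 0))) :: ··a··> q1
  q1 = 0 + 0 + (0 + 0) + (c.0\{c} + a.0) + b.(0 + 0 + (0 + 0)) :: ··a··> q2, ··b··> q3, ··c··> q4
  q2 = 0 :: ·
  q3 = 0 + 0 + (0 + 0) :: ·
  q4 = 0\{c} :: ·
Executing aa from Q (initial set {q0}):
  after a @ step 1: {q1}
  after a @ step 2: {q2}
  — Q admits the full trace.
Executing aa from P (initial set {p0}):
  after a @ step 1: {p1}
  after a @ step 2: ∅  — P cannot continue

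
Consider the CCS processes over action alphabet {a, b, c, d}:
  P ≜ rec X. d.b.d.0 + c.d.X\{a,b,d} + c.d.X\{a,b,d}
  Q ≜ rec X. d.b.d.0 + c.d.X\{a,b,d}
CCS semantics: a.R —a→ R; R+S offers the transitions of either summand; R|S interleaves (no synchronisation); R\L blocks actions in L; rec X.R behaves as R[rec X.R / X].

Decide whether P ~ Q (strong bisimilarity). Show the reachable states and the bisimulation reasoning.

bisimilar

P's transition system — 7 states:
  u0 = rec X. d.b.d.0 + c.d.X\{a,b,d} + c.d.X\{a,b,d} | --c--▸ u1, --d--▸ u2
  u1 = d.(rec X. d.b.d.0 + c.d.X\{a,b,d} + c.d.X\{a,b,d})\{a,b,d} | --d--▸ u3
  u2 = b.d.0 | --b--▸ u4
  u3 = (rec X. d.b.d.0 + c.d.X\{a,b,d} + c.d.X\{a,b,d})\{a,b,d} | --c--▸ u5
  u4 = d.0 | --d--▸ u6
  u5 = (d.(rec X. d.b.d.0 + c.d.X\{a,b,d} + c.d.X\{a,b,d})\{a,b,d})\{a,b,d} | stopped
  u6 = 0 | stopped
Q's transition system — 7 states:
  v0 = rec X. d.b.d.0 + c.d.X\{a,b,d} | --c--▸ v1, --d--▸ v2
  v1 = d.(rec X. d.b.d.0 + c.d.X\{a,b,d})\{a,b,d} | --d--▸ v3
  v2 = b.d.0 | --b--▸ v4
  v3 = (rec X. d.b.d.0 + c.d.X\{a,b,d})\{a,b,d} | --c--▸ v5
  v4 = d.0 | --d--▸ v6
  v5 = (d.(rec X. d.b.d.0 + c.d.X\{a,b,d})\{a,b,d})\{a,b,d} | stopped
  v6 = 0 | stopped
Bisimilarity quotient blocks:
  B0 = {u0, v0}
  B1 = {u2, v2}
  B2 = {u4, v4}
  B3 = {u5, u6, v5, v6}
  B4 = {u1, v1}
  B5 = {u3, v3}
u0 ∈ B0, v0 ∈ B0 → same block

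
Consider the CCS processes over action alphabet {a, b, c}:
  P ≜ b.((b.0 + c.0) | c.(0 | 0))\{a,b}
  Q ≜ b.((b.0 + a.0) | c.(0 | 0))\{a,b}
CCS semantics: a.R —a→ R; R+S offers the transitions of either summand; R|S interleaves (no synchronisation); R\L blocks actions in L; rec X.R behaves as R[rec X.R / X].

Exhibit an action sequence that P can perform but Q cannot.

Reachable graph of P (5 states):
  m0 = b.((b.0 + c.0) | c.(0 | 0))\{a,b} ⊢ —b→ m1
  m1 = ((b.0 + c.0) | c.(0 | 0))\{a,b} ⊢ —c→ m2, —c→ m3
  m2 = ((b.0 + c.0) | (0 | 0))\{a,b} ⊢ —c→ m4
  m3 = (0 | c.(0 | 0))\{a,b} ⊢ —c→ m4
  m4 = (0 | (0 | 0))\{a,b} ⊢ stopped
Reachable graph of Q (3 states):
  n0 = b.((b.0 + a.0) | c.(0 | 0))\{a,b} ⊢ —b→ n1
  n1 = ((b.0 + a.0) | c.(0 | 0))\{a,b} ⊢ —c→ n2
  n2 = ((b.0 + a.0) | (0 | 0))\{a,b} ⊢ stopped
Run σ = ⟨bcc⟩ on P: start {m0}
  [1] b ⇒ {m1}
  [2] c ⇒ {m2, m3}
  [3] c ⇒ {m4}
  ✓ P
Run σ = ⟨bcc⟩ on Q: start {n0}
  [1] b ⇒ {n1}
  [2] c ⇒ {n2}
  [3] c ⇒ ∅  — Q cannot continue

bcc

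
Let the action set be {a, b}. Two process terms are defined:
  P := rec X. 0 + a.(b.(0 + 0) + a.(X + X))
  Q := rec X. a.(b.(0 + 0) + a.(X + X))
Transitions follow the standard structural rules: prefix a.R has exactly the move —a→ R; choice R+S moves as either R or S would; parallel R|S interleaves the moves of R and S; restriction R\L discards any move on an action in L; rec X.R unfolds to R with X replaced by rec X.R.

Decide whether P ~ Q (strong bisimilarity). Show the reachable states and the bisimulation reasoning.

bisimilar

Reachable graph of P (4 states):
  s0 = rec X. 0 + a.(b.(0 + 0) + a.(X + X)) | ··a··> s1
  s1 = b.(0 + 0) + a.((rec X. 0 + a.(b.(0 + 0) + a.(X + X))) + (rec X. 0 + a.(b.(0 + 0) + a.(X + X)))) | ··a··> s2, ··b··> s3
  s2 = (rec X. 0 + a.(b.(0 + 0) + a.(X + X))) + (rec X. 0 + a.(b.(0 + 0) + a.(X + X))) | ··a··> s1
  s3 = 0 + 0 | (no moves)
Reachable graph of Q (4 states):
  t0 = rec X. a.(b.(0 + 0) + a.(X + X)) | ··a··> t1
  t1 = b.(0 + 0) + a.((rec X. a.(b.(0 + 0) + a.(X + X))) + (rec X. a.(b.(0 + 0) + a.(X + X)))) | ··a··> t2, ··b··> t3
  t2 = (rec X. a.(b.(0 + 0) + a.(X + X))) + (rec X. a.(b.(0 + 0) + a.(X + X))) | ··a··> t1
  t3 = 0 + 0 | (no moves)
Coarsest stable partition (strong bisimilarity classes):
  B0 = {s0, s2, t0, t2}
  B1 = {s1, t1}
  B2 = {s3, t3}
s0 ∈ B0, t0 ∈ B0 → same block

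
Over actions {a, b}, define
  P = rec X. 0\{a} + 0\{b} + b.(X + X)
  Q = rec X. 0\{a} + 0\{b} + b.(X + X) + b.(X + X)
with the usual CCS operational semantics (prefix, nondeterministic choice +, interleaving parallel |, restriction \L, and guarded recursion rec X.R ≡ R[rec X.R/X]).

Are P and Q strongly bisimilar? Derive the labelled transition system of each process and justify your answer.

YES

P's transition system — 2 states:
  u0 = rec X. 0\{a} + 0\{b} + b.(X + X) ⊢ =b=> u1
  u1 = (rec X. 0\{a} + 0\{b} + b.(X + X)) + (rec X. 0\{a} + 0\{b} + b.(X + X)) ⊢ =b=> u1
Q's transition system — 2 states:
  v0 = rec X. 0\{a} + 0\{b} + b.(X + X) + b.(X + X) ⊢ =b=> v1
  v1 = (rec X. 0\{a} + 0\{b} + b.(X + X) + b.(X + X)) + (rec X. 0\{a} + 0\{b} + b.(X + X) + b.(X + X)) ⊢ =b=> v1
Partition-refinement fixed point:
  B0 = {u0, u1, v0, v1}
u0 ∈ B0, v0 ∈ B0 → same block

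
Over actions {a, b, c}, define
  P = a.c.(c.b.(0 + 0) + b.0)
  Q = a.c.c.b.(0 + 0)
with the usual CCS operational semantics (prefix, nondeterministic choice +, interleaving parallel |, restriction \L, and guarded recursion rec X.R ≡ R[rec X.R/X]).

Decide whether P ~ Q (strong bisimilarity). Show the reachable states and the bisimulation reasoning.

P ≁ Q

LTS(P): 6 reachable states
  s0 = a.c.(c.b.(0 + 0) + b.0) → -a-> s1
  s1 = c.(c.b.(0 + 0) + b.0) → -c-> s2
  s2 = c.b.(0 + 0) + b.0 → -b-> s3, -c-> s4
  s3 = 0 → (no moves)
  s4 = b.(0 + 0) → -b-> s5
  s5 = 0 + 0 → (no moves)
LTS(Q): 5 reachable states
  t0 = a.c.c.b.(0 + 0) → -a-> t1
  t1 = c.c.b.(0 + 0) → -c-> t2
  t2 = c.b.(0 + 0) → -c-> t3
  t3 = b.(0 + 0) → -b-> t4
  t4 = 0 + 0 → (no moves)
Coarsest stable partition (strong bisimilarity classes):
  B0 = {s0}
  B1 = {s1}
  B2 = {s2}
  B3 = {s4, t3}
  B4 = {s3, s5, t4}
  B5 = {t0}
  B6 = {t1}
  B7 = {t2}
s0 ∈ B0, t0 ∈ B5 → different blocks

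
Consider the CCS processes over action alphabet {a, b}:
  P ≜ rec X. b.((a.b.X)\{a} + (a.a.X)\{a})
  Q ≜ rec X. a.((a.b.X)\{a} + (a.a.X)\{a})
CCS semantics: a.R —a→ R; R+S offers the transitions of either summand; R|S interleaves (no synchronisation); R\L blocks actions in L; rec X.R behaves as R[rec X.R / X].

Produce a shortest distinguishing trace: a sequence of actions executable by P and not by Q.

Reachable graph of P (2 states):
  m0 = rec X. b.((a.b.X)\{a} + (a.a.X)\{a}) → =b=> m1
  m1 = (a.b.(rec X. b.((a.b.X)\{a} + (a.a.X)\{a})))\{a} + (a.a.(rec X. b.((a.b.X)\{a} + (a.a.X)\{a})))\{a} → deadlocked
Reachable graph of Q (2 states):
  n0 = rec X. a.((a.b.X)\{a} + (a.a.X)\{a}) → =a=> n1
  n1 = (a.b.(rec X. a.((a.b.X)\{a} + (a.a.X)\{a})))\{a} + (a.a.(rec X. a.((a.b.X)\{a} + (a.a.X)\{a})))\{a} → deadlocked
Trace ⟨b⟩ through P, begin at {m0}:
  step 1 (b): {m1}
  P completes σ.
Trace ⟨b⟩ through Q, begin at {n0}:
  step 1 (b): ∅  — Q cannot continue

b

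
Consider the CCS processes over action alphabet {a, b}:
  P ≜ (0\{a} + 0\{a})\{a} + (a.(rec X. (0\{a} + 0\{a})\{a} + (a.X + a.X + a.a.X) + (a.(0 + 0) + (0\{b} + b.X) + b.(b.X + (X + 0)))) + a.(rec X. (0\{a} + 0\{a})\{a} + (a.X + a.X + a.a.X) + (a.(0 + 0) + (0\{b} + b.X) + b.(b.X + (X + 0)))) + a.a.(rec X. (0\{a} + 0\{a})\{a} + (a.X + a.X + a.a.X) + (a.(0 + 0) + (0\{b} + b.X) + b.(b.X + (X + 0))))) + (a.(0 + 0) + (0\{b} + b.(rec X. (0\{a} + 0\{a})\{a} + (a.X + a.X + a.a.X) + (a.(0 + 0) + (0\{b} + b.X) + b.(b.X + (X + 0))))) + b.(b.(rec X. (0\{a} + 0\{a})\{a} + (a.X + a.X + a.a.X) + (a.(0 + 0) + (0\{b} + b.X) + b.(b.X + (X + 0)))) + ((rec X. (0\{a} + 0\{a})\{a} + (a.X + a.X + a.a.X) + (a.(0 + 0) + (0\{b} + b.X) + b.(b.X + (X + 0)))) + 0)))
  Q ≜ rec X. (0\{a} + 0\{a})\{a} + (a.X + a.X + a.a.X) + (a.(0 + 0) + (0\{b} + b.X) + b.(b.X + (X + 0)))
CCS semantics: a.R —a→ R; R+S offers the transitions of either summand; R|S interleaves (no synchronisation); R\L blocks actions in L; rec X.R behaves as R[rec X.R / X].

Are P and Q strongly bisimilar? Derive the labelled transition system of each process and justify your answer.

P's transition system — 5 states:
  u0 = (0\{a} + 0\{a})\{a} + (a.(rec X. (0\{a} + 0\{a})\{a} + (a.X + a.X + a.a.X) + (a.(0 + 0) + (0\{b} + b.X) + b.(b.X + (X + 0)))) + a.(rec X. (0\{a} + 0\{a})\{a} + (a.X + a.X + a.a.X) + (a.(0 + 0) + (0\{b} + b.X) + b.(b.X + (X + 0)))) + a.a.(rec X. (0\{a} + 0\{a})\{a} + (a.X + a.X + a.a.X) + (a.(0 + 0) + (0\{b} + b.X) + b.(b.X + (X + 0))))) + (a.(0 + 0) + (0\{b} + b.(rec X. (0\{a} + 0\{a})\{a} + (a.X + a.X + a.a.X) + (a.(0 + 0) + (0\{b} + b.X) + b.(b.X + (X + 0))))) + b.(b.(rec X. (0\{a} + 0\{a})\{a} + (a.X + a.X + a.a.X) + (a.(0 + 0) + (0\{b} + b.X) + b.(b.X + (X + 0)))) + ((rec X. (0\{a} + 0\{a})\{a} + (a.X + a.X + a.a.X) + (a.(0 + 0) + (0\{b} + b.X) + b.(b.X + (X + 0)))) + 0))) has moves —a→ u1, —a→ u2, —a→ u3, —b→ u3, —b→ u4
  u1 = 0 + 0 has moves ∅
  u2 = a.(rec X. (0\{a} + 0\{a})\{a} + (a.X + a.X + a.a.X) + (a.(0 + 0) + (0\{b} + b.X) + b.(b.X + (X + 0)))) has moves —a→ u3
  u3 = rec X. (0\{a} + 0\{a})\{a} + (a.X + a.X + a.a.X) + (a.(0 + 0) + (0\{b} + b.X) + b.(b.X + (X + 0))) has moves —a→ u1, —a→ u2, —a→ u3, —b→ u3, —b→ u4
  u4 = b.(rec X. (0\{a} + 0\{a})\{a} + (a.X + a.X + a.a.X) + (a.(0 + 0) + (0\{b} + b.X) + b.(b.X + (X + 0)))) + ((rec X. (0\{a} + 0\{a})\{a} + (a.X + a.X + a.a.X) + (a.(0 + 0) + (0\{b} + b.X) + b.(b.X + (X + 0)))) + 0) has moves —a→ u1, —a→ u2, —a→ u3, —b→ u3, —b→ u4
Q's transition system — 4 states:
  v0 = rec X. (0\{a} + 0\{a})\{a} + (a.X + a.X + a.a.X) + (a.(0 + 0) + (0\{b} + b.X) + b.(b.X + (X + 0))) has moves —a→ v0, —a→ v1, —a→ v2, —b→ v0, —b→ v3
  v1 = 0 + 0 has moves ∅
  v2 = a.(rec X. (0\{a} + 0\{a})\{a} + (a.X + a.X + a.a.X) + (a.(0 + 0) + (0\{b} + b.X) + b.(b.X + (X + 0)))) has moves —a→ v0
  v3 = b.(rec X. (0\{a} + 0\{a})\{a} + (a.X + a.X + a.a.X) + (a.(0 + 0) + (0\{b} + b.X) + b.(b.X + (X + 0)))) + ((rec X. (0\{a} + 0\{a})\{a} + (a.X + a.X + a.a.X) + (a.(0 + 0) + (0\{b} + b.X) + b.(b.X + (X + 0)))) + 0) has moves —a→ v0, —a→ v1, —a→ v2, —b→ v0, —b→ v3
Coarsest stable partition (strong bisimilarity classes):
  B0 = {u0, u3, u4, v0, v3}
  B1 = {u1, v1}
  B2 = {u2, v2}
u0 ∈ B0, v0 ∈ B0 → same block

YES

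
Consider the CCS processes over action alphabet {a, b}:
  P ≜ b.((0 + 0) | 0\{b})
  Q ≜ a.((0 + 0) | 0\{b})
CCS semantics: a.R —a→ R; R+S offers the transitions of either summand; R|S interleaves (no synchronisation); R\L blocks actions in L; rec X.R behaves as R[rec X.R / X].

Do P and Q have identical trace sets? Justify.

trace-distinct — witness ⟨b⟩

P's transition system — 2 states:
  s0 = b.((0 + 0) | 0\{b}) ⊢ —b→ s1
  s1 = (0 + 0) | 0\{b} ⊢ stopped
Q's transition system — 2 states:
  t0 = a.((0 + 0) | 0\{b}) ⊢ —a→ t1
  t1 = (0 + 0) | 0\{b} ⊢ stopped
Trace ⟨b⟩ through P, begin at {s0}:
  after b @ step 1: {s1}
  — P admits the full trace.
Trace ⟨b⟩ through Q, begin at {t0}:
  after b @ step 1: ∅  — Q cannot continue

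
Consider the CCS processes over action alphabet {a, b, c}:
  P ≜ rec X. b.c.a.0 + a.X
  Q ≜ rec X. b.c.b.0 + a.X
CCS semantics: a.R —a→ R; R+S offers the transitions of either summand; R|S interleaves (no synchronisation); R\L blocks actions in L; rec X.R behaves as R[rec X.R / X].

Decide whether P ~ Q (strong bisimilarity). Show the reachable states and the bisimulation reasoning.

LTS(P): 4 reachable states
  m0 = rec X. b.c.a.0 + a.X ⊢ —a→ m0, —b→ m1
  m1 = c.a.0 ⊢ —c→ m2
  m2 = a.0 ⊢ —a→ m3
  m3 = 0 ⊢ ·
LTS(Q): 4 reachable states
  n0 = rec X. b.c.b.0 + a.X ⊢ —a→ n0, —b→ n1
  n1 = c.b.0 ⊢ —c→ n2
  n2 = b.0 ⊢ —b→ n3
  n3 = 0 ⊢ ·
Bisimilarity quotient blocks:
  B0 = {m0}
  B1 = {m1}
  B2 = {m2}
  B3 = {m3, n3}
  B4 = {n0}
  B5 = {n1}
  B6 = {n2}
m0 ∈ B0, n0 ∈ B4 → different blocks

not bisimilar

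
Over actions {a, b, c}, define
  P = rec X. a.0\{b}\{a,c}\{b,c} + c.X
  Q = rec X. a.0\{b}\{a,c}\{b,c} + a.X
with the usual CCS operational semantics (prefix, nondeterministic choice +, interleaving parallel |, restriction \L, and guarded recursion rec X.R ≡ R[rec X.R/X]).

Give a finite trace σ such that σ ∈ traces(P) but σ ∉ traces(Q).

LTS(P): 2 reachable states
  p0 = rec X. a.0\{b}\{a,c}\{b,c} + c.X → =a=> p1, =c=> p0
  p1 = 0\{b}\{a,c}\{b,c} → stopped
LTS(Q): 2 reachable states
  q0 = rec X. a.0\{b}\{a,c}\{b,c} + a.X → =a=> q0, =a=> q1
  q1 = 0\{b}\{a,c}\{b,c} → stopped
Run σ = ⟨c⟩ on P: start {p0}
  step 1 (c): {p0}
  ✓ P
Run σ = ⟨c⟩ on Q: start {q0}
  step 1 (c): no successor for Q

c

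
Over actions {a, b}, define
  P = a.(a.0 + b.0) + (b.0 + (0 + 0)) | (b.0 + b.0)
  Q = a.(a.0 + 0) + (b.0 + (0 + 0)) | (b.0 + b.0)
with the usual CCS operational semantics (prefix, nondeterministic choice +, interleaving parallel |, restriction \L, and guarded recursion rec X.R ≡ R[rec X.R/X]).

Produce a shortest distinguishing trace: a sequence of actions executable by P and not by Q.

ab

Reachable graph of P (6 states):
  s0 = a.(a.0 + b.0) + (b.0 + (0 + 0)) | (b.0 + b.0) → -a-> s1, -b-> s2, -b-> s3
  s1 = a.0 + b.0 → -a-> s4, -b-> s4
  s2 = (b.0 + (0 + 0)) | 0 → -b-> s5
  s3 = 0 | (b.0 + b.0) → -b-> s5
  s4 = 0 → ·
  s5 = 0 | 0 → ·
Reachable graph of Q (6 states):
  t0 = a.(a.0 + 0) + (b.0 + (0 + 0)) | (b.0 + b.0) → -a-> t1, -b-> t2, -b-> t3
  t1 = a.0 + 0 → -a-> t4
  t2 = (b.0 + (0 + 0)) | 0 → -b-> t5
  t3 = 0 | (b.0 + b.0) → -b-> t5
  t4 = 0 → ·
  t5 = 0 | 0 → ·
Run σ = ⟨ab⟩ on P: start {s0}
  step 1 (a): {s1}
  step 2 (b): {s4}
  P completes σ.
Run σ = ⟨ab⟩ on Q: start {t0}
  step 1 (a): {t1}
  step 2 (b): ∅  — Q cannot continue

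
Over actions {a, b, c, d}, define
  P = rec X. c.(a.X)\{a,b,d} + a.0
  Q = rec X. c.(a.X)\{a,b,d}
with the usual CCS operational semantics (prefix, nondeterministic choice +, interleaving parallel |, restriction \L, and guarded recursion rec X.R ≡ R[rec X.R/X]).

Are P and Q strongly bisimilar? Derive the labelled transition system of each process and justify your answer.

P ≁ Q

P's transition system — 3 states:
  s0 = rec X. c.(a.X)\{a,b,d} + a.0 ⊢ =a=> s1, =c=> s2
  s1 = 0 ⊢ (no moves)
  s2 = (a.(rec X. c.(a.X)\{a,b,d} + a.0))\{a,b,d} ⊢ (no moves)
Q's transition system — 2 states:
  t0 = rec X. c.(a.X)\{a,b,d} ⊢ =c=> t1
  t1 = (a.(rec X. c.(a.X)\{a,b,d}))\{a,b,d} ⊢ (no moves)
Bisimilarity quotient blocks:
  B0 = {s0}
  B1 = {s1, s2, t1}
  B2 = {t0}
s0 ∈ B0, t0 ∈ B2 → different blocks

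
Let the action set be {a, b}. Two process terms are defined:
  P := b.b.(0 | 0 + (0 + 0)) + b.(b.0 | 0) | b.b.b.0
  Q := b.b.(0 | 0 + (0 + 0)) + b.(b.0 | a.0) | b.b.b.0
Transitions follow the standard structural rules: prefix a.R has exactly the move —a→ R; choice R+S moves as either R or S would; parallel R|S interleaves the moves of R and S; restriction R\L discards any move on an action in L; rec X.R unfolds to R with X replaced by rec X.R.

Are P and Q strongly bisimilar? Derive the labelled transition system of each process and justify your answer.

P ≁ Q

LTS(P): 14 reachable states
  u0 = b.b.(0 | 0 + (0 + 0)) + b.(b.0 | 0) | b.b.b.0 ⊢ -b-> u1, -b-> u2, -b-> u3
  u1 = b.(0 | 0 + (0 + 0)) ⊢ -b-> u4
  u2 = b.(b.0 | 0) | b.b.0 ⊢ -b-> u5, -b-> u6
  u3 = b.0 | 0 | b.b.b.0 ⊢ -b-> u6, -b-> u7
  u4 = 0 | 0 + (0 + 0) ⊢ ∅
  u5 = b.(b.0 | 0) | b.0 ⊢ -b-> u8, -b-> u9
  u6 = b.0 | 0 | b.b.0 ⊢ -b-> u10, -b-> u9
  u7 = 0 | 0 | b.b.b.0 ⊢ -b-> u10
  u8 = b.(b.0 | 0) | 0 ⊢ -b-> u11
  u9 = b.0 | 0 | b.0 ⊢ -b-> u11, -b-> u12
  u10 = 0 | 0 | b.b.0 ⊢ -b-> u12
  u11 = b.0 | 0 | 0 ⊢ -b-> u13
  u12 = 0 | 0 | b.0 ⊢ -b-> u13
  u13 = 0 | 0 | 0 ⊢ ∅
LTS(Q): 22 reachable states
  v0 = b.b.(0 | 0 + (0 + 0)) + b.(b.0 | a.0) | b.b.b.0 ⊢ -b-> v1, -b-> v2, -b-> v3
  v1 = b.(0 | 0 + (0 + 0)) ⊢ -b-> v4
  v2 = b.(b.0 | a.0) | b.b.0 ⊢ -b-> v5, -b-> v6
  v3 = b.0 | a.0 | b.b.b.0 ⊢ -a-> v7, -b-> v6, -b-> v8
  v4 = 0 | 0 + (0 + 0) ⊢ ∅
  v5 = b.(b.0 | a.0) | b.0 ⊢ -b-> v10, -b-> v9
  v6 = b.0 | a.0 | b.b.0 ⊢ -a-> v11, -b-> v10, -b-> v12
  v7 = b.0 | 0 | b.b.b.0 ⊢ -b-> v11, -b-> v13
  v8 = 0 | a.0 | b.b.b.0 ⊢ -a-> v13, -b-> v12
  v9 = b.(b.0 | a.0) | 0 ⊢ -b-> v14
  v10 = b.0 | a.0 | b.0 ⊢ -a-> v15, -b-> v14, -b-> v16
  v11 = b.0 | 0 | b.b.0 ⊢ -b-> v15, -b-> v17
  v12 = 0 | a.0 | b.b.0 ⊢ -a-> v17, -b-> v16
  v13 = 0 | 0 | b.b.b.0 ⊢ -b-> v17
  v14 = b.0 | a.0 | 0 ⊢ -a-> v18, -b-> v19
  v15 = b.0 | 0 | b.0 ⊢ -b-> v18, -b-> v20
  v16 = 0 | a.0 | b.0 ⊢ -a-> v20, -b-> v19
  v17 = 0 | 0 | b.b.0 ⊢ -b-> v20
  v18 = b.0 | 0 | 0 ⊢ -b-> v21
  v19 = 0 | a.0 | 0 ⊢ -a-> v21
  v20 = 0 | 0 | b.0 ⊢ -b-> v21
  v21 = 0 | 0 | 0 ⊢ ∅
Coarsest stable partition (strong bisimilarity classes):
  B0 = {u0}
  B1 = {u1, u11, u12, v1, v18, v20}
  B2 = {u13, u4, v21, v4}
  B3 = {u2, u3, v7}
  B4 = {u5, u6, u7, v11, v13}
  B5 = {u10, u8, u9, v15, v17}
  B6 = {v0}
  B7 = {v2}
  B8 = {v5}
  B9 = {v10, v12}
  B10 = {v14, v16}
  B11 = {v19}
  B12 = {v9}
  B13 = {v6, v8}
  B14 = {v3}
u0 ∈ B0, v0 ∈ B6 → different blocks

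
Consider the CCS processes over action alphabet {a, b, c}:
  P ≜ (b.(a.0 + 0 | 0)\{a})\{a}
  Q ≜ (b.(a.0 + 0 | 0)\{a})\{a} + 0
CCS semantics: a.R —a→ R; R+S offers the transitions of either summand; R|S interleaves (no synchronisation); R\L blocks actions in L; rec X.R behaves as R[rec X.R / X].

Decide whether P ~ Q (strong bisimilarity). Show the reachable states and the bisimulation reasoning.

LTS(P): 2 reachable states
  p0 = (b.(a.0 + 0 | 0)\{a})\{a} → ··b··> p1
  p1 = (a.0 + 0 | 0)\{a}\{a} → ∅
LTS(Q): 2 reachable states
  q0 = (b.(a.0 + 0 | 0)\{a})\{a} + 0 → ··b··> q1
  q1 = (a.0 + 0 | 0)\{a}\{a} → ∅
Partition-refinement fixed point:
  B0 = {p0, q0}
  B1 = {p1, q1}
p0 ∈ B0, q0 ∈ B0 → same block

P ~ Q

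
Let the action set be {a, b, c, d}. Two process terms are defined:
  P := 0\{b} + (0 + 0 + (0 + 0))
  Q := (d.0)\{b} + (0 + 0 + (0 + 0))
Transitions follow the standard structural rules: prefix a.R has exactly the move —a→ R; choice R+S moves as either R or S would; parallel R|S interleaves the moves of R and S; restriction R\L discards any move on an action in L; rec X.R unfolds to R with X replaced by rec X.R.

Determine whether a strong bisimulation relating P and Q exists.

NO

P's transition system — 1 states:
  u0 = 0\{b} + (0 + 0 + (0 + 0)) :: ·
Q's transition system — 2 states:
  v0 = (d.0)\{b} + (0 + 0 + (0 + 0)) :: =d=> v1
  v1 = 0\{b} :: ·
Bisimilarity quotient blocks:
  B0 = {u0, v1}
  B1 = {v0}
u0 ∈ B0, v0 ∈ B1 → different blocks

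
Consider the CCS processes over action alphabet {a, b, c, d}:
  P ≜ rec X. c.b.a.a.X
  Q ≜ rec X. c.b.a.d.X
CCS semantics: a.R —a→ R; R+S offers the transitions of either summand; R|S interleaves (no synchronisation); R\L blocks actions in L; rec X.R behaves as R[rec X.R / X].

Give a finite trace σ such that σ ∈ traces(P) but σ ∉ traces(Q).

cbaa

P's transition system — 4 states:
  m0 = rec X. c.b.a.a.X has moves —c→ m1
  m1 = b.a.a.(rec X. c.b.a.a.X) has moves —b→ m2
  m2 = a.a.(rec X. c.b.a.a.X) has moves —a→ m3
  m3 = a.(rec X. c.b.a.a.X) has moves —a→ m0
Q's transition system — 4 states:
  n0 = rec X. c.b.a.d.X has moves —c→ n1
  n1 = b.a.d.(rec X. c.b.a.d.X) has moves —b→ n2
  n2 = a.d.(rec X. c.b.a.d.X) has moves —a→ n3
  n3 = d.(rec X. c.b.a.d.X) has moves —d→ n0
Executing cbaa from P (initial set {m0}):
  [1] c ⇒ {m1}
  [2] b ⇒ {m2}
  [3] a ⇒ {m3}
  [4] a ⇒ {m0}
  ✓ P
Executing cbaa from Q (initial set {n0}):
  [1] c ⇒ {n1}
  [2] b ⇒ {n2}
  [3] a ⇒ {n3}
  [4] a ⇒ ∅ (Q stuck)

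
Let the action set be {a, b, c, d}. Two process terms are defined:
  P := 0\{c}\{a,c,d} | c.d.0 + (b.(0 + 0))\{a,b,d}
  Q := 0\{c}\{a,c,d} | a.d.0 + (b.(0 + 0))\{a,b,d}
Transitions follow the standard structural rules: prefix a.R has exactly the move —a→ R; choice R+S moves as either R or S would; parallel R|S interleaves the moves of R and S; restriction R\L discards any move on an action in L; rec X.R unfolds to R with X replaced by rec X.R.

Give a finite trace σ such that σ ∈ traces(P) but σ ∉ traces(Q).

Reachable graph of P (3 states):
  s0 = 0\{c}\{a,c,d} | c.d.0 + (b.(0 + 0))\{a,b,d} → ··c··> s1
  s1 = 0\{c}\{a,c,d} | d.0 → ··d··> s2
  s2 = 0\{c}\{a,c,d} | 0 → deadlocked
Reachable graph of Q (3 states):
  t0 = 0\{c}\{a,c,d} | a.d.0 + (b.(0 + 0))\{a,b,d} → ··a··> t1
  t1 = 0\{c}\{a,c,d} | d.0 → ··d··> t2
  t2 = 0\{c}\{a,c,d} | 0 → deadlocked
Run σ = ⟨c⟩ on P: start {s0}
  step 1 (c): {s1}
  P completes σ.
Run σ = ⟨c⟩ on Q: start {t0}
  step 1 (c): ∅  — Q cannot continue

c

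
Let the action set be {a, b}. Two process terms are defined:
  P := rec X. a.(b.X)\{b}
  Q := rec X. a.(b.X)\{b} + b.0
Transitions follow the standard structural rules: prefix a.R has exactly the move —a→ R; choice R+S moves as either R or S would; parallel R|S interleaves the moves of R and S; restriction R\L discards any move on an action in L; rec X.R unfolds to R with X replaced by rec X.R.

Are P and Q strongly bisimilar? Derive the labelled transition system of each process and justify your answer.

not bisimilar

P's transition system — 2 states:
  s0 = rec X. a.(b.X)\{b} ⊢ ··a··> s1
  s1 = (b.(rec X. a.(b.X)\{b}))\{b} ⊢ ∅
Q's transition system — 3 states:
  t0 = rec X. a.(b.X)\{b} + b.0 ⊢ ··a··> t1, ··b··> t2
  t1 = (b.(rec X. a.(b.X)\{b} + b.0))\{b} ⊢ ∅
  t2 = 0 ⊢ ∅
Partition-refinement fixed point:
  B0 = {s0}
  B1 = {s1, t1, t2}
  B2 = {t0}
s0 ∈ B0, t0 ∈ B2 → different blocks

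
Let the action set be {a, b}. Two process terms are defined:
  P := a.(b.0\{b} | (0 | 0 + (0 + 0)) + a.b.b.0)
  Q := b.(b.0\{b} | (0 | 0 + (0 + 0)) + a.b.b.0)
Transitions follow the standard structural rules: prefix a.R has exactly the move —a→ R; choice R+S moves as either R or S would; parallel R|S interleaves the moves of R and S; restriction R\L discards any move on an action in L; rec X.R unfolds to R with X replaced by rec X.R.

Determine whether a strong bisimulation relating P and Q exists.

NO

P's transition system — 6 states:
  s0 = a.(b.0\{b} | (0 | 0 + (0 + 0)) + a.b.b.0) ⊢ ··a··> s1
  s1 = b.0\{b} | (0 | 0 + (0 + 0)) + a.b.b.0 ⊢ ··a··> s2, ··b··> s3
  s2 = b.b.0 ⊢ ··b··> s4
  s3 = 0\{b} | (0 | 0 + (0 + 0)) ⊢ deadlocked
  s4 = b.0 ⊢ ··b··> s5
  s5 = 0 ⊢ deadlocked
Q's transition system — 6 states:
  t0 = b.(b.0\{b} | (0 | 0 + (0 + 0)) + a.b.b.0) ⊢ ··b··> t1
  t1 = b.0\{b} | (0 | 0 + (0 + 0)) + a.b.b.0 ⊢ ··a··> t2, ··b··> t3
  t2 = b.b.0 ⊢ ··b··> t4
  t3 = 0\{b} | (0 | 0 + (0 + 0)) ⊢ deadlocked
  t4 = b.0 ⊢ ··b··> t5
  t5 = 0 ⊢ deadlocked
Partition-refinement fixed point:
  B0 = {s0}
  B1 = {s1, t1}
  B2 = {s2, t2}
  B3 = {s4, t4}
  B4 = {s3, s5, t3, t5}
  B5 = {t0}
s0 ∈ B0, t0 ∈ B5 → different blocks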